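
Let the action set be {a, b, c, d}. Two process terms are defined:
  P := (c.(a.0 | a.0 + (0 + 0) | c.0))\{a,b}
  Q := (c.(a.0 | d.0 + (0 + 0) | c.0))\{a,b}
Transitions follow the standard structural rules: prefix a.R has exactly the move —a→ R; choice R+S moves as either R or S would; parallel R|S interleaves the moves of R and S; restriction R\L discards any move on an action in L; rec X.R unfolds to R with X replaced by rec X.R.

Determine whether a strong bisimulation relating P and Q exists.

NO

Reachable graph of P (3 states):
  m0 = (c.(a.0 | a.0 + (0 + 0) | c.0))\{a,b} :: --c--▸ m1
  m1 = (a.0 | a.0 + (0 + 0) | c.0)\{a,b} :: --c--▸ m2
  m2 = ((0 + 0) | 0)\{a,b} :: stopped
Reachable graph of Q (4 states):
  n0 = (c.(a.0 | d.0 + (0 + 0) | c.0))\{a,b} :: --c--▸ n1
  n1 = (a.0 | d.0 + (0 + 0) | c.0)\{a,b} :: --c--▸ n2, --d--▸ n3
  n2 = ((0 + 0) | 0)\{a,b} :: stopped
  n3 = (a.0 | 0)\{a,b} :: stopped
Coarsest stable partition (strong bisimilarity classes):
  B0 = {m0}
  B1 = {m1}
  B2 = {m2, n2, n3}
  B3 = {n0}
  B4 = {n1}
m0 ∈ B0, n0 ∈ B3 → different blocks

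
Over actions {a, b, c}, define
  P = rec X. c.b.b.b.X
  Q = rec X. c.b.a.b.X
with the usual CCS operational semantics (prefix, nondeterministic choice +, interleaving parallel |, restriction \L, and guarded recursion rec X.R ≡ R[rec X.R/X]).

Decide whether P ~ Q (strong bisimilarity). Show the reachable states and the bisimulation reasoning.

P's transition system — 4 states:
  u0 = rec X. c.b.b.b.X ⊢ -c-> u1
  u1 = b.b.b.(rec X. c.b.b.b.X) ⊢ -b-> u2
  u2 = b.b.(rec X. c.b.b.b.X) ⊢ -b-> u3
  u3 = b.(rec X. c.b.b.b.X) ⊢ -b-> u0
Q's transition system — 4 states:
  v0 = rec X. c.b.a.b.X ⊢ -c-> v1
  v1 = b.a.b.(rec X. c.b.a.b.X) ⊢ -b-> v2
  v2 = a.b.(rec X. c.b.a.b.X) ⊢ -a-> v3
  v3 = b.(rec X. c.b.a.b.X) ⊢ -b-> v0
Bisimilarity quotient blocks:
  B0 = {u0}
  B1 = {u1}
  B2 = {u2}
  B3 = {u3}
  B4 = {v0}
  B5 = {v1}
  B6 = {v2}
  B7 = {v3}
u0 ∈ B0, v0 ∈ B4 → different blocks

P ≁ Q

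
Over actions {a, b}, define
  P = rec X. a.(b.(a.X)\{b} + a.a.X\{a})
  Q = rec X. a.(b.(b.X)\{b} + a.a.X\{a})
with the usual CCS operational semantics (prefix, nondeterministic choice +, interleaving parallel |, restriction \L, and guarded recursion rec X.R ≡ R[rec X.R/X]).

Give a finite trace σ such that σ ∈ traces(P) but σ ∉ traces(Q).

aba

LTS(P): 9 reachable states
  p0 = rec X. a.(b.(a.X)\{b} + a.a.X\{a}) ⊢ ··a··> p1
  p1 = b.(a.(rec X. a.(b.(a.X)\{b} + a.a.X\{a})))\{b} + a.a.(rec X. a.(b.(a.X)\{b} + a.a.X\{a}))\{a} ⊢ ··a··> p2, ··b··> p3
  p2 = a.(rec X. a.(b.(a.X)\{b} + a.a.X\{a}))\{a} ⊢ ··a··> p4
  p3 = (a.(rec X. a.(b.(a.X)\{b} + a.a.X\{a})))\{b} ⊢ ··a··> p5
  p4 = (rec X. a.(b.(a.X)\{b} + a.a.X\{a}))\{a} ⊢ ·
  p5 = (rec X. a.(b.(a.X)\{b} + a.a.X\{a}))\{b} ⊢ ··a··> p6
  p6 = (b.(a.(rec X. a.(b.(a.X)\{b} + a.a.X\{a})))\{b} + a.a.(rec X. a.(b.(a.X)\{b} + a.a.X\{a}))\{a})\{b} ⊢ ··a··> p7
  p7 = (a.(rec X. a.(b.(a.X)\{b} + a.a.X\{a}))\{a})\{b} ⊢ ··a··> p8
  p8 = (rec X. a.(b.(a.X)\{b} + a.a.X\{a}))\{a}\{b} ⊢ ·
LTS(Q): 5 reachable states
  q0 = rec X. a.(b.(b.X)\{b} + a.a.X\{a}) ⊢ ··a··> q1
  q1 = b.(b.(rec X. a.(b.(b.X)\{b} + a.a.X\{a})))\{b} + a.a.(rec X. a.(b.(b.X)\{b} + a.a.X\{a}))\{a} ⊢ ··a··> q2, ··b··> q3
  q2 = a.(rec X. a.(b.(b.X)\{b} + a.a.X\{a}))\{a} ⊢ ··a··> q4
  q3 = (b.(rec X. a.(b.(b.X)\{b} + a.a.X\{a})))\{b} ⊢ ·
  q4 = (rec X. a.(b.(b.X)\{b} + a.a.X\{a}))\{a} ⊢ ·
Run σ = ⟨aba⟩ on P: start {p0}
  after a @ step 1: {p1}
  after b @ step 2: {p3}
  after a @ step 3: {p5}
  ✓ P
Run σ = ⟨aba⟩ on Q: start {q0}
  after a @ step 1: {q1}
  after b @ step 2: {q3}
  after a @ step 3: ∅  — Q cannot continue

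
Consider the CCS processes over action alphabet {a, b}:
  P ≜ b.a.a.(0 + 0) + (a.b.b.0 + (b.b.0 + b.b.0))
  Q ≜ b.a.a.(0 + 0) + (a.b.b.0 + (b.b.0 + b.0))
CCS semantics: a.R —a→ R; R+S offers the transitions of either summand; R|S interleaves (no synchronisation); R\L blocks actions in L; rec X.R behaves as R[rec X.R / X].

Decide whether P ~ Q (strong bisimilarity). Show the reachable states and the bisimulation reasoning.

P's transition system — 7 states:
  s0 = b.a.a.(0 + 0) + (a.b.b.0 + (b.b.0 + b.b.0)) → -a-> s1, -b-> s2, -b-> s3
  s1 = b.b.0 → -b-> s3
  s2 = a.a.(0 + 0) → -a-> s4
  s3 = b.0 → -b-> s5
  s4 = a.(0 + 0) → -a-> s6
  s5 = 0 → ·
  s6 = 0 + 0 → ·
Q's transition system — 7 states:
  t0 = b.a.a.(0 + 0) + (a.b.b.0 + (b.b.0 + b.0)) → -a-> t1, -b-> t2, -b-> t3, -b-> t4
  t1 = b.b.0 → -b-> t4
  t2 = 0 → ·
  t3 = a.a.(0 + 0) → -a-> t5
  t4 = b.0 → -b-> t2
  t5 = a.(0 + 0) → -a-> t6
  t6 = 0 + 0 → ·
Partition-refinement fixed point:
  B0 = {s0}
  B1 = {s2, t3}
  B2 = {s4, t5}
  B3 = {s5, s6, t2, t6}
  B4 = {s1, t1}
  B5 = {s3, t4}
  B6 = {t0}
s0 ∈ B0, t0 ∈ B6 → different blocks

NO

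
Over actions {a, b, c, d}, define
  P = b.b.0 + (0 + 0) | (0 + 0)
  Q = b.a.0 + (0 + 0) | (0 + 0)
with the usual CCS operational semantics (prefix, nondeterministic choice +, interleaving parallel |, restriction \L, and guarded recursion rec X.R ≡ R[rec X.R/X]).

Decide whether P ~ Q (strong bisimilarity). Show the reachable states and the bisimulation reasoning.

NO

Reachable graph of P (3 states):
  p0 = b.b.0 + (0 + 0) | (0 + 0) | -b-> p1
  p1 = b.0 | -b-> p2
  p2 = 0 | (no moves)
Reachable graph of Q (3 states):
  q0 = b.a.0 + (0 + 0) | (0 + 0) | -b-> q1
  q1 = a.0 | -a-> q2
  q2 = 0 | (no moves)
Bisimilarity quotient blocks:
  B0 = {p0}
  B1 = {p1}
  B2 = {p2, q2}
  B3 = {q0}
  B4 = {q1}
p0 ∈ B0, q0 ∈ B3 → different blocks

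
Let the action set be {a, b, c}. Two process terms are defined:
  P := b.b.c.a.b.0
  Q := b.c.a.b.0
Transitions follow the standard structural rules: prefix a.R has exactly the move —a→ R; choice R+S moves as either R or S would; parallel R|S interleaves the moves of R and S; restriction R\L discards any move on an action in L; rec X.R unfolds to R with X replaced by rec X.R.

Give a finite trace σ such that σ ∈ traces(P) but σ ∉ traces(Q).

bb

P's transition system — 6 states:
  s0 = b.b.c.a.b.0 :: --b--▸ s1
  s1 = b.c.a.b.0 :: --b--▸ s2
  s2 = c.a.b.0 :: --c--▸ s3
  s3 = a.b.0 :: --a--▸ s4
  s4 = b.0 :: --b--▸ s5
  s5 = 0 :: deadlocked
Q's transition system — 5 states:
  t0 = b.c.a.b.0 :: --b--▸ t1
  t1 = c.a.b.0 :: --c--▸ t2
  t2 = a.b.0 :: --a--▸ t3
  t3 = b.0 :: --b--▸ t4
  t4 = 0 :: deadlocked
Trace ⟨bb⟩ through P, begin at {s0}:
  [1] b ⇒ {s1}
  [2] b ⇒ {s2}
  — P admits the full trace.
Trace ⟨bb⟩ through Q, begin at {t0}:
  [1] b ⇒ {t1}
  [2] b ⇒ no successor for Q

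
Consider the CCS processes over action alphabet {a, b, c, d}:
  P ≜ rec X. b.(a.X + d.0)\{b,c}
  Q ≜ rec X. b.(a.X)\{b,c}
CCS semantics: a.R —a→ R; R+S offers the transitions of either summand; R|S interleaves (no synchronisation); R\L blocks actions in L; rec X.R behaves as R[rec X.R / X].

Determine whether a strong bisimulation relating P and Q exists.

not bisimilar

Reachable graph of P (4 states):
  s0 = rec X. b.(a.X + d.0)\{b,c} | -b-> s1
  s1 = (a.(rec X. b.(a.X + d.0)\{b,c}) + d.0)\{b,c} | -a-> s2, -d-> s3
  s2 = (rec X. b.(a.X + d.0)\{b,c})\{b,c} | stopped
  s3 = 0\{b,c} | stopped
Reachable graph of Q (3 states):
  t0 = rec X. b.(a.X)\{b,c} | -b-> t1
  t1 = (a.(rec X. b.(a.X)\{b,c}))\{b,c} | -a-> t2
  t2 = (rec X. b.(a.X)\{b,c})\{b,c} | stopped
Coarsest stable partition (strong bisimilarity classes):
  B0 = {s0}
  B1 = {s1}
  B2 = {s2, s3, t2}
  B3 = {t0}
  B4 = {t1}
s0 ∈ B0, t0 ∈ B3 → different blocks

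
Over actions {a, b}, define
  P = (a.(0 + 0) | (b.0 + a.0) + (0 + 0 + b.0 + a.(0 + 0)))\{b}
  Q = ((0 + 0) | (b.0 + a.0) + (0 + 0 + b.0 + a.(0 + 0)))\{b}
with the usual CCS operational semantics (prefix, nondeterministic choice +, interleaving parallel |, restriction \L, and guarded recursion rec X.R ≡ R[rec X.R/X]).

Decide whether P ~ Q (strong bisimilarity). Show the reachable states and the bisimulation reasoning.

not bisimilar

Reachable graph of P (5 states):
  p0 = (a.(0 + 0) | (b.0 + a.0) + (0 + 0 + b.0 + a.(0 + 0)))\{b} | ··a··> p1, ··a··> p2, ··a··> p3
  p1 = ((0 + 0) | (b.0 + a.0))\{b} | ··a··> p4
  p2 = (0 + 0)\{b} | (no moves)
  p3 = (a.(0 + 0) | 0)\{b} | ··a··> p4
  p4 = ((0 + 0) | 0)\{b} | (no moves)
Reachable graph of Q (3 states):
  q0 = ((0 + 0) | (b.0 + a.0) + (0 + 0 + b.0 + a.(0 + 0)))\{b} | ··a··> q1, ··a··> q2
  q1 = ((0 + 0) | 0)\{b} | (no moves)
  q2 = (0 + 0)\{b} | (no moves)
Partition-refinement fixed point:
  B0 = {p0}
  B1 = {p1, p3, q0}
  B2 = {p2, p4, q1, q2}
p0 ∈ B0, q0 ∈ B1 → different blocks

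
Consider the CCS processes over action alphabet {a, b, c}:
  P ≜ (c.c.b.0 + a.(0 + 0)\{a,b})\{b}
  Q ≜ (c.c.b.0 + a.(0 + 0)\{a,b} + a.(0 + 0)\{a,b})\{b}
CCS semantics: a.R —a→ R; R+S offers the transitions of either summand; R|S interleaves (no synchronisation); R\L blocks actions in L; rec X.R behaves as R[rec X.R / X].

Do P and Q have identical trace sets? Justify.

LTS(P): 4 reachable states
  s0 = (c.c.b.0 + a.(0 + 0)\{a,b})\{b} has moves --a--▸ s1, --c--▸ s2
  s1 = (0 + 0)\{a,b}\{b} has moves stopped
  s2 = (c.b.0)\{b} has moves --c--▸ s3
  s3 = (b.0)\{b} has moves stopped
LTS(Q): 4 reachable states
  t0 = (c.c.b.0 + a.(0 + 0)\{a,b} + a.(0 + 0)\{a,b})\{b} has moves --a--▸ t1, --c--▸ t2
  t1 = (0 + 0)\{a,b}\{b} has moves stopped
  t2 = (c.b.0)\{b} has moves --c--▸ t3
  t3 = (b.0)\{b} has moves stopped
Coarsest stable partition (strong bisimilarity classes):
  B0 = {s0, t0}
  B1 = {s1, s3, t1, t3}
  B2 = {s2, t2}
s0 ∈ B0, t0 ∈ B0 → same block
Bisimilar ⇒ trace-equivalent.

traces(P) = traces(Q)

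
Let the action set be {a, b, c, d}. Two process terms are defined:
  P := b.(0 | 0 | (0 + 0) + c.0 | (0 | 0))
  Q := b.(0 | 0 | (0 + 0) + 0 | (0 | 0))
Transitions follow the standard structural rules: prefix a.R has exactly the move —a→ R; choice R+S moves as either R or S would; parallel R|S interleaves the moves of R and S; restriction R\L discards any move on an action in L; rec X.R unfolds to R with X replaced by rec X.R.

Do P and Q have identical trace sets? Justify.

Reachable graph of P (3 states):
  s0 = b.(0 | 0 | (0 + 0) + c.0 | (0 | 0)) ⊢ ··b··> s1
  s1 = 0 | 0 | (0 + 0) + c.0 | (0 | 0) ⊢ ··c··> s2
  s2 = 0 | (0 | 0) ⊢ ·
Reachable graph of Q (2 states):
  t0 = b.(0 | 0 | (0 + 0) + 0 | (0 | 0)) ⊢ ··b··> t1
  t1 = 0 | 0 | (0 + 0) + 0 | (0 | 0) ⊢ ·
Trace ⟨bc⟩ through P, begin at {s0}:
  [1] b ⇒ {s1}
  [2] c ⇒ {s2}
  ✓ P
Trace ⟨bc⟩ through Q, begin at {t0}:
  [1] b ⇒ {t1}
  [2] c ⇒ no successor for Q

NO — witness ⟨bc⟩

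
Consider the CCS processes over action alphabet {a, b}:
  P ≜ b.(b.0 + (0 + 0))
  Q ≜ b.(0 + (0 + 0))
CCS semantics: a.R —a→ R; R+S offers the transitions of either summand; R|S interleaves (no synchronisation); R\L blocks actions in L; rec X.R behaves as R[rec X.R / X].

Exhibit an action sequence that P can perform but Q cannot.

LTS(P): 3 reachable states
  s0 = b.(b.0 + (0 + 0)) has moves —b→ s1
  s1 = b.0 + (0 + 0) has moves —b→ s2
  s2 = 0 has moves ∅
LTS(Q): 2 reachable states
  t0 = b.(0 + (0 + 0)) has moves —b→ t1
  t1 = 0 + (0 + 0) has moves ∅
Run σ = ⟨bb⟩ on P: start {s0}
  step 1 (b): {s1}
  step 2 (b): {s2}
  — P admits the full trace.
Run σ = ⟨bb⟩ on Q: start {t0}
  step 1 (b): {t1}
  step 2 (b): no successor for Q

bb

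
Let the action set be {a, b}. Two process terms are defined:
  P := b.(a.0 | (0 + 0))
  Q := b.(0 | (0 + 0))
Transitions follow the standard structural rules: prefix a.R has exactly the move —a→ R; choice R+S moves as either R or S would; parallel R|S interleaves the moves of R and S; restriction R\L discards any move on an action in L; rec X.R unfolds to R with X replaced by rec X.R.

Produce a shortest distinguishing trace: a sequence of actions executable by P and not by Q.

ba

LTS(P): 3 reachable states
  m0 = b.(a.0 | (0 + 0)) → ··b··> m1
  m1 = a.0 | (0 + 0) → ··a··> m2
  m2 = 0 | (0 + 0) → ·
LTS(Q): 2 reachable states
  n0 = b.(0 | (0 + 0)) → ··b··> n1
  n1 = 0 | (0 + 0) → ·
Run σ = ⟨ba⟩ on P: start {m0}
  step 1 (b): {m1}
  step 2 (a): {m2}
  ✓ P
Run σ = ⟨ba⟩ on Q: start {n0}
  step 1 (b): {n1}
  step 2 (a): no successor for Q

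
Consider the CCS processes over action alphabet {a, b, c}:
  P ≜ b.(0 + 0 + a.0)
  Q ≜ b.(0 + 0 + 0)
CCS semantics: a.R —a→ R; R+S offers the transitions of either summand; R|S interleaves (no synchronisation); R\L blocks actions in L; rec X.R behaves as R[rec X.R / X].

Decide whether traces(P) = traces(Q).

LTS(P): 3 reachable states
  u0 = b.(0 + 0 + a.0) | ··b··> u1
  u1 = 0 + 0 + a.0 | ··a··> u2
  u2 = 0 | ·
LTS(Q): 2 reachable states
  v0 = b.(0 + 0 + 0) | ··b··> v1
  v1 = 0 + 0 + 0 | ·
Run σ = ⟨ba⟩ on P: start {u0}
  step 1 (b): {u1}
  step 2 (a): {u2}
  P completes σ.
Run σ = ⟨ba⟩ on Q: start {v0}
  step 1 (b): {v1}
  step 2 (a): ∅ (Q stuck)

traces(P) ≠ traces(Q) — witness ⟨ba⟩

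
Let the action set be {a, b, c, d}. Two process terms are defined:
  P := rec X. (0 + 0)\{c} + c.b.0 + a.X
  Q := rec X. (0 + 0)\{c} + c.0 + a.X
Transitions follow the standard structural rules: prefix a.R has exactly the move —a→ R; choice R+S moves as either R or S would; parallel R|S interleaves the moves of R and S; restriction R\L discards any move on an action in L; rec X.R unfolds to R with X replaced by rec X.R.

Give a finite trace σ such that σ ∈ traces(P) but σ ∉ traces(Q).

cb

P's transition system — 3 states:
  m0 = rec X. (0 + 0)\{c} + c.b.0 + a.X | -a-> m0, -c-> m1
  m1 = b.0 | -b-> m2
  m2 = 0 | ·
Q's transition system — 2 states:
  n0 = rec X. (0 + 0)\{c} + c.0 + a.X | -a-> n0, -c-> n1
  n1 = 0 | ·
Run σ = ⟨cb⟩ on P: start {m0}
  [1] c ⇒ {m1}
  [2] b ⇒ {m2}
  — P admits the full trace.
Run σ = ⟨cb⟩ on Q: start {n0}
  [1] c ⇒ {n1}
  [2] b ⇒ no successor for Q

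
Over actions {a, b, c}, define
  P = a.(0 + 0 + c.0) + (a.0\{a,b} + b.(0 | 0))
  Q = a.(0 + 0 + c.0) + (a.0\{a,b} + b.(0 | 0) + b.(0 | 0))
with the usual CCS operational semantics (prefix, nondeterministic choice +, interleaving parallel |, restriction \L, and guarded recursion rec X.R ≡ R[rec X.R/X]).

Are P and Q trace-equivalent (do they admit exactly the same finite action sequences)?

Reachable graph of P (5 states):
  u0 = a.(0 + 0 + c.0) + (a.0\{a,b} + b.(0 | 0)) → =a=> u1, =a=> u2, =b=> u3
  u1 = 0 + 0 + c.0 → =c=> u4
  u2 = 0\{a,b} → ·
  u3 = 0 | 0 → ·
  u4 = 0 → ·
Reachable graph of Q (5 states):
  v0 = a.(0 + 0 + c.0) + (a.0\{a,b} + b.(0 | 0) + b.(0 | 0)) → =a=> v1, =a=> v2, =b=> v3
  v1 = 0 + 0 + c.0 → =c=> v4
  v2 = 0\{a,b} → ·
  v3 = 0 | 0 → ·
  v4 = 0 → ·
Bisimilarity quotient blocks:
  B0 = {u0, v0}
  B1 = {u2, u3, u4, v2, v3, v4}
  B2 = {u1, v1}
u0 ∈ B0, v0 ∈ B0 → same block
Bisimilar ⇒ trace-equivalent.

trace-equivalent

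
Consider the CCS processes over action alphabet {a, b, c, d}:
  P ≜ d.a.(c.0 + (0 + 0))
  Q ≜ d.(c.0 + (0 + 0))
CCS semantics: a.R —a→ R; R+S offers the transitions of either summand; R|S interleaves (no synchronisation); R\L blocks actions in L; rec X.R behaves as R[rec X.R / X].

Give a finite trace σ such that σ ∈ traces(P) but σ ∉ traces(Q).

Reachable graph of P (4 states):
  p0 = d.a.(c.0 + (0 + 0)) has moves =d=> p1
  p1 = a.(c.0 + (0 + 0)) has moves =a=> p2
  p2 = c.0 + (0 + 0) has moves =c=> p3
  p3 = 0 has moves ∅
Reachable graph of Q (3 states):
  q0 = d.(c.0 + (0 + 0)) has moves =d=> q1
  q1 = c.0 + (0 + 0) has moves =c=> q2
  q2 = 0 has moves ∅
Executing da from P (initial set {p0}):
  step 1 (d): {p1}
  step 2 (a): {p2}
  — P admits the full trace.
Executing da from Q (initial set {q0}):
  step 1 (d): {q1}
  step 2 (a): ∅  — Q cannot continue

da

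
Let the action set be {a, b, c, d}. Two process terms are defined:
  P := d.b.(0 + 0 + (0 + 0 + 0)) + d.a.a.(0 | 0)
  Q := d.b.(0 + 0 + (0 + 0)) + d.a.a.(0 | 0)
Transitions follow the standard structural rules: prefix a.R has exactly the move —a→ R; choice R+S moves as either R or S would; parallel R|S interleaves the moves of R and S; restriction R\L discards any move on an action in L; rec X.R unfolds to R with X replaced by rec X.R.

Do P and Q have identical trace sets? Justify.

P's transition system — 6 states:
  m0 = d.b.(0 + 0 + (0 + 0 + 0)) + d.a.a.(0 | 0) :: —d→ m1, —d→ m2
  m1 = a.a.(0 | 0) :: —a→ m3
  m2 = b.(0 + 0 + (0 + 0 + 0)) :: —b→ m4
  m3 = a.(0 | 0) :: —a→ m5
  m4 = 0 + 0 + (0 + 0 + 0) :: ·
  m5 = 0 | 0 :: ·
Q's transition system — 6 states:
  n0 = d.b.(0 + 0 + (0 + 0)) + d.a.a.(0 | 0) :: —d→ n1, —d→ n2
  n1 = a.a.(0 | 0) :: —a→ n3
  n2 = b.(0 + 0 + (0 + 0)) :: —b→ n4
  n3 = a.(0 | 0) :: —a→ n5
  n4 = 0 + 0 + (0 + 0) :: ·
  n5 = 0 | 0 :: ·
Coarsest stable partition (strong bisimilarity classes):
  B0 = {m0, n0}
  B1 = {m2, n2}
  B2 = {m4, m5, n4, n5}
  B3 = {m1, n1}
  B4 = {m3, n3}
m0 ∈ B0, n0 ∈ B0 → same block
Bisimilar ⇒ trace-equivalent.

traces(P) = traces(Q)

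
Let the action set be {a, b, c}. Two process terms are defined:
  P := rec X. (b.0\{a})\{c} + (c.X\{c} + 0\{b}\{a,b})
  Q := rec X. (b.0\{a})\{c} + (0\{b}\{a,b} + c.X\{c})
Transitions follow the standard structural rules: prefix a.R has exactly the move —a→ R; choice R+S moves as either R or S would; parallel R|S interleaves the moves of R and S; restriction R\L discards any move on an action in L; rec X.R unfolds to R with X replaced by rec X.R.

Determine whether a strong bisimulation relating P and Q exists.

YES

LTS(P): 4 reachable states
  m0 = rec X. (b.0\{a})\{c} + (c.X\{c} + 0\{b}\{a,b}) :: --b--▸ m1, --c--▸ m2
  m1 = 0\{a}\{c} :: ·
  m2 = (rec X. (b.0\{a})\{c} + (c.X\{c} + 0\{b}\{a,b}))\{c} :: --b--▸ m3
  m3 = 0\{a}\{c}\{c} :: ·
LTS(Q): 4 reachable states
  n0 = rec X. (b.0\{a})\{c} + (0\{b}\{a,b} + c.X\{c}) :: --b--▸ n1, --c--▸ n2
  n1 = 0\{a}\{c} :: ·
  n2 = (rec X. (b.0\{a})\{c} + (0\{b}\{a,b} + c.X\{c}))\{c} :: --b--▸ n3
  n3 = 0\{a}\{c}\{c} :: ·
Bisimilarity quotient blocks:
  B0 = {m0, n0}
  B1 = {m1, m3, n1, n3}
  B2 = {m2, n2}
m0 ∈ B0, n0 ∈ B0 → same block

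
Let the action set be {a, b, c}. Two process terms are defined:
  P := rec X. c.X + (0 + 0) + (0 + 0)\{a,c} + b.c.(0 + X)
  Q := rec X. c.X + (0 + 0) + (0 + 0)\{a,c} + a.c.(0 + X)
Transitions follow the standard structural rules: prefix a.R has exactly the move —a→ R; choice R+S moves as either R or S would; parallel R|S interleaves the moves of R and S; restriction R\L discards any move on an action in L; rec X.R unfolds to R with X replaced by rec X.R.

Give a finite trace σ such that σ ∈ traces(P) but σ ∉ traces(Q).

b

LTS(P): 3 reachable states
  m0 = rec X. c.X + (0 + 0) + (0 + 0)\{a,c} + b.c.(0 + X) ⊢ --b--▸ m1, --c--▸ m0
  m1 = c.(0 + (rec X. c.X + (0 + 0) + (0 + 0)\{a,c} + b.c.(0 + X))) ⊢ --c--▸ m2
  m2 = 0 + (rec X. c.X + (0 + 0) + (0 + 0)\{a,c} + b.c.(0 + X)) ⊢ --b--▸ m1, --c--▸ m0
LTS(Q): 3 reachable states
  n0 = rec X. c.X + (0 + 0) + (0 + 0)\{a,c} + a.c.(0 + X) ⊢ --a--▸ n1, --c--▸ n0
  n1 = c.(0 + (rec X. c.X + (0 + 0) + (0 + 0)\{a,c} + a.c.(0 + X))) ⊢ --c--▸ n2
  n2 = 0 + (rec X. c.X + (0 + 0) + (0 + 0)\{a,c} + a.c.(0 + X)) ⊢ --a--▸ n1, --c--▸ n0
Run σ = ⟨b⟩ on P: start {m0}
  after b @ step 1: {m1}
  P completes σ.
Run σ = ⟨b⟩ on Q: start {n0}
  after b @ step 1: ∅  — Q cannot continue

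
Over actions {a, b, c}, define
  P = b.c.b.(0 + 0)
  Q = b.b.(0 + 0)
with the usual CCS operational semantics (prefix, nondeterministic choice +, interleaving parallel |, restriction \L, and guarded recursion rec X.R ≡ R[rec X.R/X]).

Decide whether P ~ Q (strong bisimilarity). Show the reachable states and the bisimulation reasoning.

LTS(P): 4 reachable states
  p0 = b.c.b.(0 + 0) | --b--▸ p1
  p1 = c.b.(0 + 0) | --c--▸ p2
  p2 = b.(0 + 0) | --b--▸ p3
  p3 = 0 + 0 | deadlocked
LTS(Q): 3 reachable states
  q0 = b.b.(0 + 0) | --b--▸ q1
  q1 = b.(0 + 0) | --b--▸ q2
  q2 = 0 + 0 | deadlocked
Bisimilarity quotient blocks:
  B0 = {p0}
  B1 = {p1}
  B2 = {p2, q1}
  B3 = {p3, q2}
  B4 = {q0}
p0 ∈ B0, q0 ∈ B4 → different blocks

not bisimilar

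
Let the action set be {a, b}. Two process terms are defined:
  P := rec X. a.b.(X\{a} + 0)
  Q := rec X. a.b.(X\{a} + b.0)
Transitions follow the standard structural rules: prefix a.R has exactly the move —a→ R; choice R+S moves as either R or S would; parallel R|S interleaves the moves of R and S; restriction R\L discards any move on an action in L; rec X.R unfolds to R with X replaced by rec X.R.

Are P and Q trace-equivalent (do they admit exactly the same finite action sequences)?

NO — witness ⟨abb⟩

P's transition system — 3 states:
  p0 = rec X. a.b.(X\{a} + 0) | =a=> p1
  p1 = b.((rec X. a.b.(X\{a} + 0))\{a} + 0) | =b=> p2
  p2 = (rec X. a.b.(X\{a} + 0))\{a} + 0 | ∅
Q's transition system — 4 states:
  q0 = rec X. a.b.(X\{a} + b.0) | =a=> q1
  q1 = b.((rec X. a.b.(X\{a} + b.0))\{a} + b.0) | =b=> q2
  q2 = (rec X. a.b.(X\{a} + b.0))\{a} + b.0 | =b=> q3
  q3 = 0 | ∅
Run σ = ⟨abb⟩ on Q: start {q0}
  step 1 (a): {q1}
  step 2 (b): {q2}
  step 3 (b): {q3}
  Q completes σ.
Run σ = ⟨abb⟩ on P: start {p0}
  step 1 (a): {p1}
  step 2 (b): {p2}
  step 3 (b): no successor for P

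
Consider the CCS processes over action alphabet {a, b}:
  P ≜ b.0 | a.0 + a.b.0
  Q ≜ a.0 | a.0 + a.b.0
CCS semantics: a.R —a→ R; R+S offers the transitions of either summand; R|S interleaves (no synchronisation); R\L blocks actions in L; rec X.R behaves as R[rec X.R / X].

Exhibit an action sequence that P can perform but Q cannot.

b

Reachable graph of P (6 states):
  s0 = b.0 | a.0 + a.b.0 | —a→ s1, —a→ s2, —b→ s3
  s1 = b.0 | —b→ s4
  s2 = b.0 | 0 | —b→ s5
  s3 = 0 | a.0 | —a→ s5
  s4 = 0 | stopped
  s5 = 0 | 0 | stopped
Reachable graph of Q (6 states):
  t0 = a.0 | a.0 + a.b.0 | —a→ t1, —a→ t2, —a→ t3
  t1 = 0 | a.0 | —a→ t4
  t2 = a.0 | 0 | —a→ t4
  t3 = b.0 | —b→ t5
  t4 = 0 | 0 | stopped
  t5 = 0 | stopped
Run σ = ⟨b⟩ on P: start {s0}
  after b @ step 1: {s3}
  P completes σ.
Run σ = ⟨b⟩ on Q: start {t0}
  after b @ step 1: no successor for Q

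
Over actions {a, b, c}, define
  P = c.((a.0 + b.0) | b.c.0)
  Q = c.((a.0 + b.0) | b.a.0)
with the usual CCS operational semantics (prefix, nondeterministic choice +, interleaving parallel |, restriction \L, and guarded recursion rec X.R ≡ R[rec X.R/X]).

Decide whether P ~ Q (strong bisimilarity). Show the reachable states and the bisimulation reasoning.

NO

Reachable graph of P (7 states):
  m0 = c.((a.0 + b.0) | b.c.0) :: -c-> m1
  m1 = (a.0 + b.0) | b.c.0 :: -a-> m2, -b-> m2, -b-> m3
  m2 = 0 | b.c.0 :: -b-> m4
  m3 = (a.0 + b.0) | c.0 :: -a-> m4, -b-> m4, -c-> m5
  m4 = 0 | c.0 :: -c-> m6
  m5 = (a.0 + b.0) | 0 :: -a-> m6, -b-> m6
  m6 = 0 | 0 :: (no moves)
Reachable graph of Q (7 states):
  n0 = c.((a.0 + b.0) | b.a.0) :: -c-> n1
  n1 = (a.0 + b.0) | b.a.0 :: -a-> n2, -b-> n2, -b-> n3
  n2 = 0 | b.a.0 :: -b-> n4
  n3 = (a.0 + b.0) | a.0 :: -a-> n4, -a-> n5, -b-> n4
  n4 = 0 | a.0 :: -a-> n6
  n5 = (a.0 + b.0) | 0 :: -a-> n6, -b-> n6
  n6 = 0 | 0 :: (no moves)
Bisimilarity quotient blocks:
  B0 = {m0}
  B1 = {m1}
  B2 = {m2}
  B3 = {m4}
  B4 = {m6, n6}
  B5 = {m3}
  B6 = {m5, n5}
  B7 = {n0}
  B8 = {n1}
  B9 = {n2}
  B10 = {n4}
  B11 = {n3}
m0 ∈ B0, n0 ∈ B7 → different blocks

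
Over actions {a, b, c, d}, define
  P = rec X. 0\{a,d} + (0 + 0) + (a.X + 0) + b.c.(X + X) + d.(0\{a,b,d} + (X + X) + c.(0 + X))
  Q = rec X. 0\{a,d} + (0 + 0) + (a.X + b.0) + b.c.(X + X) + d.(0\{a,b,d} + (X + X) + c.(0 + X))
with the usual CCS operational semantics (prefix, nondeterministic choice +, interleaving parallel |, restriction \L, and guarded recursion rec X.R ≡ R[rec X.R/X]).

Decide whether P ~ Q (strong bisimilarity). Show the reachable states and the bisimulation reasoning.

not bisimilar

Reachable graph of P (5 states):
  u0 = rec X. 0\{a,d} + (0 + 0) + (a.X + 0) + b.c.(X + X) + d.(0\{a,b,d} + (X + X) + c.(0 + X)) has moves =a=> u0, =b=> u1, =d=> u2
  u1 = c.((rec X. 0\{a,d} + (0 + 0) + (a.X + 0) + b.c.(X + X) + d.(0\{a,b,d} + (X + X) + c.(0 + X))) + (rec X. 0\{a,d} + (0 + 0) + (a.X + 0) + b.c.(X + X) + d.(0\{a,b,d} + (X + X) + c.(0 + X)))) has moves =c=> u3
  u2 = 0\{a,b,d} + ((rec X. 0\{a,d} + (0 + 0) + (a.X + 0) + b.c.(X + X) + d.(0\{a,b,d} + (X + X) + c.(0 + X))) + (rec X. 0\{a,d} + (0 + 0) + (a.X + 0) + b.c.(X + X) + d.(0\{a,b,d} + (X + X) + c.(0 + X)))) + c.(0 + (rec X. 0\{a,d} + (0 + 0) + (a.X + 0) + b.c.(X + X) + d.(0\{a,b,d} + (X + X) + c.(0 + X)))) has moves =a=> u0, =b=> u1, =c=> u4, =d=> u2
  u3 = (rec X. 0\{a,d} + (0 + 0) + (a.X + 0) + b.c.(X + X) + d.(0\{a,b,d} + (X + X) + c.(0 + X))) + (rec X. 0\{a,d} + (0 + 0) + (a.X + 0) + b.c.(X + X) + d.(0\{a,b,d} + (X + X) + c.(0 + X))) has moves =a=> u0, =b=> u1, =d=> u2
  u4 = 0 + (rec X. 0\{a,d} + (0 + 0) + (a.X + 0) + b.c.(X + X) + d.(0\{a,b,d} + (X + X) + c.(0 + X))) has moves =a=> u0, =b=> u1, =d=> u2
Reachable graph of Q (6 states):
  v0 = rec X. 0\{a,d} + (0 + 0) + (a.X + b.0) + b.c.(X + X) + d.(0\{a,b,d} + (X + X) + c.(0 + X)) has moves =a=> v0, =b=> v1, =b=> v2, =d=> v3
  v1 = 0 has moves deadlocked
  v2 = c.((rec X. 0\{a,d} + (0 + 0) + (a.X + b.0) + b.c.(X + X) + d.(0\{a,b,d} + (X + X) + c.(0 + X))) + (rec X. 0\{a,d} + (0 + 0) + (a.X + b.0) + b.c.(X + X) + d.(0\{a,b,d} + (X + X) + c.(0 + X)))) has moves =c=> v4
  v3 = 0\{a,b,d} + ((rec X. 0\{a,d} + (0 + 0) + (a.X + b.0) + b.c.(X + X) + d.(0\{a,b,d} + (X + X) + c.(0 + X))) + (rec X. 0\{a,d} + (0 + 0) + (a.X + b.0) + b.c.(X + X) + d.(0\{a,b,d} + (X + X) + c.(0 + X)))) + c.(0 + (rec X. 0\{a,d} + (0 + 0) + (a.X + b.0) + b.c.(X + X) + d.(0\{a,b,d} + (X + X) + c.(0 + X)))) has moves =a=> v0, =b=> v1, =b=> v2, =c=> v5, =d=> v3
  v4 = (rec X. 0\{a,d} + (0 + 0) + (a.X + b.0) + b.c.(X + X) + d.(0\{a,b,d} + (X + X) + c.(0 + X))) + (rec X. 0\{a,d} + (0 + 0) + (a.X + b.0) + b.c.(X + X) + d.(0\{a,b,d} + (X + X) + c.(0 + X))) has moves =a=> v0, =b=> v1, =b=> v2, =d=> v3
  v5 = 0 + (rec X. 0\{a,d} + (0 + 0) + (a.X + b.0) + b.c.(X + X) + d.(0\{a,b,d} + (X + X) + c.(0 + X))) has moves =a=> v0, =b=> v1, =b=> v2, =d=> v3
Bisimilarity quotient blocks:
  B0 = {u0, u3, u4}
  B1 = {u1}
  B2 = {u2}
  B3 = {v0, v4, v5}
  B4 = {v3}
  B5 = {v1}
  B6 = {v2}
u0 ∈ B0, v0 ∈ B3 → different blocks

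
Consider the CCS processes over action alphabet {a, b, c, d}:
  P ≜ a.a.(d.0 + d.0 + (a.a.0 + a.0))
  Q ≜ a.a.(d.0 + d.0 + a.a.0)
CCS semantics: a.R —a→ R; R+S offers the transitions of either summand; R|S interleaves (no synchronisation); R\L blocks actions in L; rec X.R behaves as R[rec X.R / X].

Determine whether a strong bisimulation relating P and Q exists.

Reachable graph of P (5 states):
  p0 = a.a.(d.0 + d.0 + (a.a.0 + a.0)) has moves =a=> p1
  p1 = a.(d.0 + d.0 + (a.a.0 + a.0)) has moves =a=> p2
  p2 = d.0 + d.0 + (a.a.0 + a.0) has moves =a=> p3, =a=> p4, =d=> p3
  p3 = 0 has moves deadlocked
  p4 = a.0 has moves =a=> p3
Reachable graph of Q (5 states):
  q0 = a.a.(d.0 + d.0 + a.a.0) has moves =a=> q1
  q1 = a.(d.0 + d.0 + a.a.0) has moves =a=> q2
  q2 = d.0 + d.0 + a.a.0 has moves =a=> q3, =d=> q4
  q3 = a.0 has moves =a=> q4
  q4 = 0 has moves deadlocked
Partition-refinement fixed point:
  B0 = {p0}
  B1 = {p1}
  B2 = {p2}
  B3 = {p3, q4}
  B4 = {p4, q3}
  B5 = {q0}
  B6 = {q1}
  B7 = {q2}
p0 ∈ B0, q0 ∈ B5 → different blocks

not bisimilar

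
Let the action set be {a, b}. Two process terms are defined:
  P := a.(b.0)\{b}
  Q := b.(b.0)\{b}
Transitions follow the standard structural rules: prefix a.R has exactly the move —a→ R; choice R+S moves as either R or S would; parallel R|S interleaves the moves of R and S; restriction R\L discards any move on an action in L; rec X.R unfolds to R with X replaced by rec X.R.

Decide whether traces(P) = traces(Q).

traces(P) ≠ traces(Q) — witness ⟨a⟩

Reachable graph of P (2 states):
  u0 = a.(b.0)\{b} has moves --a--▸ u1
  u1 = (b.0)\{b} has moves ·
Reachable graph of Q (2 states):
  v0 = b.(b.0)\{b} has moves --b--▸ v1
  v1 = (b.0)\{b} has moves ·
Run σ = ⟨a⟩ on P: start {u0}
  step 1 (a): {u1}
  ✓ P
Run σ = ⟨a⟩ on Q: start {v0}
  step 1 (a): no successor for Q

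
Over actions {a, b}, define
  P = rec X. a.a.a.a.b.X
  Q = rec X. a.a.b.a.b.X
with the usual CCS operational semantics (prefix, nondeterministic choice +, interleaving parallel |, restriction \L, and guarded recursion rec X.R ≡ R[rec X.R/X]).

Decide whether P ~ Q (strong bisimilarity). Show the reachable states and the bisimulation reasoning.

Reachable graph of P (5 states):
  p0 = rec X. a.a.a.a.b.X | ··a··> p1
  p1 = a.a.a.b.(rec X. a.a.a.a.b.X) | ··a··> p2
  p2 = a.a.b.(rec X. a.a.a.a.b.X) | ··a··> p3
  p3 = a.b.(rec X. a.a.a.a.b.X) | ··a··> p4
  p4 = b.(rec X. a.a.a.a.b.X) | ··b··> p0
Reachable graph of Q (5 states):
  q0 = rec X. a.a.b.a.b.X | ··a··> q1
  q1 = a.b.a.b.(rec X. a.a.b.a.b.X) | ··a··> q2
  q2 = b.a.b.(rec X. a.a.b.a.b.X) | ··b··> q3
  q3 = a.b.(rec X. a.a.b.a.b.X) | ··a··> q4
  q4 = b.(rec X. a.a.b.a.b.X) | ··b··> q0
Partition-refinement fixed point:
  B0 = {p0}
  B1 = {p1}
  B2 = {p2}
  B3 = {p3}
  B4 = {p4}
  B5 = {q0}
  B6 = {q1}
  B7 = {q2}
  B8 = {q3}
  B9 = {q4}
p0 ∈ B0, q0 ∈ B5 → different blocks

P ≁ Q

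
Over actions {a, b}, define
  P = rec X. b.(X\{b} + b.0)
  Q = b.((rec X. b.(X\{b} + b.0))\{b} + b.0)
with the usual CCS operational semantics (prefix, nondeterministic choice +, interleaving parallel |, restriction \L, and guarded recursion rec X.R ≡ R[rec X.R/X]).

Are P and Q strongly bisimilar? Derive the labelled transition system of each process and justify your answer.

P's transition system — 3 states:
  p0 = rec X. b.(X\{b} + b.0) has moves ··b··> p1
  p1 = (rec X. b.(X\{b} + b.0))\{b} + b.0 has moves ··b··> p2
  p2 = 0 has moves ·
Q's transition system — 3 states:
  q0 = b.((rec X. b.(X\{b} + b.0))\{b} + b.0) has moves ··b··> q1
  q1 = (rec X. b.(X\{b} + b.0))\{b} + b.0 has moves ··b··> q2
  q2 = 0 has moves ·
Coarsest stable partition (strong bisimilarity classes):
  B0 = {p0, q0}
  B1 = {p1, q1}
  B2 = {p2, q2}
p0 ∈ B0, q0 ∈ B0 → same block

YES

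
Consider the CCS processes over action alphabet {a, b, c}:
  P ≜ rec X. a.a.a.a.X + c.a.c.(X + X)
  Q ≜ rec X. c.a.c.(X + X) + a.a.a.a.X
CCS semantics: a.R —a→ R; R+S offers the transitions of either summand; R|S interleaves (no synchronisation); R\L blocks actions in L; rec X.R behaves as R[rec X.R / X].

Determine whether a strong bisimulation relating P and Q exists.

YES

LTS(P): 7 reachable states
  s0 = rec X. a.a.a.a.X + c.a.c.(X + X) → =a=> s1, =c=> s2
  s1 = a.a.a.(rec X. a.a.a.a.X + c.a.c.(X + X)) → =a=> s3
  s2 = a.c.((rec X. a.a.a.a.X + c.a.c.(X + X)) + (rec X. a.a.a.a.X + c.a.c.(X + X))) → =a=> s4
  s3 = a.a.(rec X. a.a.a.a.X + c.a.c.(X + X)) → =a=> s5
  s4 = c.((rec X. a.a.a.a.X + c.a.c.(X + X)) + (rec X. a.a.a.a.X + c.a.c.(X + X))) → =c=> s6
  s5 = a.(rec X. a.a.a.a.X + c.a.c.(X + X)) → =a=> s0
  s6 = (rec X. a.a.a.a.X + c.a.c.(X + X)) + (rec X. a.a.a.a.X + c.a.c.(X + X)) → =a=> s1, =c=> s2
LTS(Q): 7 reachable states
  t0 = rec X. c.a.c.(X + X) + a.a.a.a.X → =a=> t1, =c=> t2
  t1 = a.a.a.(rec X. c.a.c.(X + X) + a.a.a.a.X) → =a=> t3
  t2 = a.c.((rec X. c.a.c.(X + X) + a.a.a.a.X) + (rec X. c.a.c.(X + X) + a.a.a.a.X)) → =a=> t4
  t3 = a.a.(rec X. c.a.c.(X + X) + a.a.a.a.X) → =a=> t5
  t4 = c.((rec X. c.a.c.(X + X) + a.a.a.a.X) + (rec X. c.a.c.(X + X) + a.a.a.a.X)) → =c=> t6
  t5 = a.(rec X. c.a.c.(X + X) + a.a.a.a.X) → =a=> t0
  t6 = (rec X. c.a.c.(X + X) + a.a.a.a.X) + (rec X. c.a.c.(X + X) + a.a.a.a.X) → =a=> t1, =c=> t2
Coarsest stable partition (strong bisimilarity classes):
  B0 = {s0, s6, t0, t6}
  B1 = {s1, t1}
  B2 = {s3, t3}
  B3 = {s5, t5}
  B4 = {s2, t2}
  B5 = {s4, t4}
s0 ∈ B0, t0 ∈ B0 → same block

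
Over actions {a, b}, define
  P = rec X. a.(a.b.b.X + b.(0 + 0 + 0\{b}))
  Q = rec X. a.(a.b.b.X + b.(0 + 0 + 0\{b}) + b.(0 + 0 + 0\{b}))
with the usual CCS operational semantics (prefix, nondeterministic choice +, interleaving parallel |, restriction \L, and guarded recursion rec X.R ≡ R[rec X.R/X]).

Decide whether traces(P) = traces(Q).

LTS(P): 5 reachable states
  u0 = rec X. a.(a.b.b.X + b.(0 + 0 + 0\{b})) has moves ··a··> u1
  u1 = a.b.b.(rec X. a.(a.b.b.X + b.(0 + 0 + 0\{b}))) + b.(0 + 0 + 0\{b}) has moves ··a··> u2, ··b··> u3
  u2 = b.b.(rec X. a.(a.b.b.X + b.(0 + 0 + 0\{b}))) has moves ··b··> u4
  u3 = 0 + 0 + 0\{b} has moves stopped
  u4 = b.(rec X. a.(a.b.b.X + b.(0 + 0 + 0\{b}))) has moves ··b··> u0
LTS(Q): 5 reachable states
  v0 = rec X. a.(a.b.b.X + b.(0 + 0 + 0\{b}) + b.(0 + 0 + 0\{b})) has moves ··a··> v1
  v1 = a.b.b.(rec X. a.(a.b.b.X + b.(0 + 0 + 0\{b}) + b.(0 + 0 + 0\{b}))) + b.(0 + 0 + 0\{b}) + b.(0 + 0 + 0\{b}) has moves ··a··> v2, ··b··> v3
  v2 = b.b.(rec X. a.(a.b.b.X + b.(0 + 0 + 0\{b}) + b.(0 + 0 + 0\{b}))) has moves ··b··> v4
  v3 = 0 + 0 + 0\{b} has moves stopped
  v4 = b.(rec X. a.(a.b.b.X + b.(0 + 0 + 0\{b}) + b.(0 + 0 + 0\{b}))) has moves ··b··> v0
Bisimilarity quotient blocks:
  B0 = {u0, v0}
  B1 = {u1, v1}
  B2 = {u3, v3}
  B3 = {u2, v2}
  B4 = {u4, v4}
u0 ∈ B0, v0 ∈ B0 → same block
Bisimilar ⇒ trace-equivalent.

trace-equivalent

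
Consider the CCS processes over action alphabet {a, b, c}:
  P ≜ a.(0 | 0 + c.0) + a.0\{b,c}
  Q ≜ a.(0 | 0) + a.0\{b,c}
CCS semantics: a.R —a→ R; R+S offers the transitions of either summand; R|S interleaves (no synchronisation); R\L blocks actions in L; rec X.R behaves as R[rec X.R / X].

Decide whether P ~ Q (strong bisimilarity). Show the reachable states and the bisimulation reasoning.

Reachable graph of P (4 states):
  u0 = a.(0 | 0 + c.0) + a.0\{b,c} ⊢ -a-> u1, -a-> u2
  u1 = 0 | 0 + c.0 ⊢ -c-> u3
  u2 = 0\{b,c} ⊢ ·
  u3 = 0 ⊢ ·
Reachable graph of Q (3 states):
  v0 = a.(0 | 0) + a.0\{b,c} ⊢ -a-> v1, -a-> v2
  v1 = 0 | 0 ⊢ ·
  v2 = 0\{b,c} ⊢ ·
Coarsest stable partition (strong bisimilarity classes):
  B0 = {u0}
  B1 = {u2, u3, v1, v2}
  B2 = {u1}
  B3 = {v0}
u0 ∈ B0, v0 ∈ B3 → different blocks

not bisimilar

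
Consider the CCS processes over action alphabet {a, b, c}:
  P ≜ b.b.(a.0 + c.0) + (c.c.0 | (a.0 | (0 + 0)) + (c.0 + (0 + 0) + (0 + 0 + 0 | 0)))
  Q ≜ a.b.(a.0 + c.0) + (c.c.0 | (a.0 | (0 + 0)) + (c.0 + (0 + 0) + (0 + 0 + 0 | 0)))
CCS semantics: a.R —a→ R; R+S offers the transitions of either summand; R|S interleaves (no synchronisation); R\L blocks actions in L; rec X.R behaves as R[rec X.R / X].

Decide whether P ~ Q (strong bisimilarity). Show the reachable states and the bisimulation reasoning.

Reachable graph of P (9 states):
  s0 = b.b.(a.0 + c.0) + (c.c.0 | (a.0 | (0 + 0)) + (c.0 + (0 + 0) + (0 + 0 + 0 | 0))) :: -a-> s1, -b-> s2, -c-> s3, -c-> s4
  s1 = c.c.0 | (0 | (0 + 0)) :: -c-> s5
  s2 = b.(a.0 + c.0) :: -b-> s6
  s3 = 0 :: stopped
  s4 = c.0 | (a.0 | (0 + 0)) :: -a-> s5, -c-> s7
  s5 = c.0 | (0 | (0 + 0)) :: -c-> s8
  s6 = a.0 + c.0 :: -a-> s3, -c-> s3
  s7 = 0 | (a.0 | (0 + 0)) :: -a-> s8
  s8 = 0 | (0 | (0 + 0)) :: stopped
Reachable graph of Q (9 states):
  t0 = a.b.(a.0 + c.0) + (c.c.0 | (a.0 | (0 + 0)) + (c.0 + (0 + 0) + (0 + 0 + 0 | 0))) :: -a-> t1, -a-> t2, -c-> t3, -c-> t4
  t1 = b.(a.0 + c.0) :: -b-> t5
  t2 = c.c.0 | (0 | (0 + 0)) :: -c-> t6
  t3 = 0 :: stopped
  t4 = c.0 | (a.0 | (0 + 0)) :: -a-> t6, -c-> t7
  t5 = a.0 + c.0 :: -a-> t3, -c-> t3
  t6 = c.0 | (0 | (0 + 0)) :: -c-> t8
  t7 = 0 | (a.0 | (0 + 0)) :: -a-> t8
  t8 = 0 | (0 | (0 + 0)) :: stopped
Partition-refinement fixed point:
  B0 = {s0}
  B1 = {s1, t2}
  B2 = {s5, t6}
  B3 = {s3, s8, t3, t8}
  B4 = {s2, t1}
  B5 = {s6, t5}
  B6 = {s4, t4}
  B7 = {s7, t7}
  B8 = {t0}
s0 ∈ B0, t0 ∈ B8 → different blocks

not bisimilar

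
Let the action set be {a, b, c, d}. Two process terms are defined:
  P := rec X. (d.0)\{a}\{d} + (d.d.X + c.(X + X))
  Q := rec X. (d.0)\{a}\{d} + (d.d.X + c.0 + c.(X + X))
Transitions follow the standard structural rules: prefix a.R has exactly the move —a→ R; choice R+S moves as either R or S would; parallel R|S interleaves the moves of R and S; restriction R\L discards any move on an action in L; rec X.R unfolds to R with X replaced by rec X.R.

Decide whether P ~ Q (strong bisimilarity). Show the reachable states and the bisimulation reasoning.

P's transition system — 3 states:
  u0 = rec X. (d.0)\{a}\{d} + (d.d.X + c.(X + X)) ⊢ ··c··> u1, ··d··> u2
  u1 = (rec X. (d.0)\{a}\{d} + (d.d.X + c.(X + X))) + (rec X. (d.0)\{a}\{d} + (d.d.X + c.(X + X))) ⊢ ··c··> u1, ··d··> u2
  u2 = d.(rec X. (d.0)\{a}\{d} + (d.d.X + c.(X + X))) ⊢ ··d··> u0
Q's transition system — 4 states:
  v0 = rec X. (d.0)\{a}\{d} + (d.d.X + c.0 + c.(X + X)) ⊢ ··c··> v1, ··c··> v2, ··d··> v3
  v1 = (rec X. (d.0)\{a}\{d} + (d.d.X + c.0 + c.(X + X))) + (rec X. (d.0)\{a}\{d} + (d.d.X + c.0 + c.(X + X))) ⊢ ··c··> v1, ··c··> v2, ··d··> v3
  v2 = 0 ⊢ (no moves)
  v3 = d.(rec X. (d.0)\{a}\{d} + (d.d.X + c.0 + c.(X + X))) ⊢ ··d··> v0
Coarsest stable partition (strong bisimilarity classes):
  B0 = {u0, u1}
  B1 = {u2}
  B2 = {v0, v1}
  B3 = {v3}
  B4 = {v2}
u0 ∈ B0, v0 ∈ B2 → different blocks

P ≁ Q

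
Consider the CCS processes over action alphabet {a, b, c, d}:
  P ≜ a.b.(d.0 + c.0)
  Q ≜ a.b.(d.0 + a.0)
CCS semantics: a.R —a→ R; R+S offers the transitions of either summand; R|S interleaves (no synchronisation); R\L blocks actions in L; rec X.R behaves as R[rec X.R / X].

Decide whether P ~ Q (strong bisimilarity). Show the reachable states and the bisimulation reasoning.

Reachable graph of P (4 states):
  u0 = a.b.(d.0 + c.0) | -a-> u1
  u1 = b.(d.0 + c.0) | -b-> u2
  u2 = d.0 + c.0 | -c-> u3, -d-> u3
  u3 = 0 | deadlocked
Reachable graph of Q (4 states):
  v0 = a.b.(d.0 + a.0) | -a-> v1
  v1 = b.(d.0 + a.0) | -b-> v2
  v2 = d.0 + a.0 | -a-> v3, -d-> v3
  v3 = 0 | deadlocked
Coarsest stable partition (strong bisimilarity classes):
  B0 = {u0}
  B1 = {u1}
  B2 = {u2}
  B3 = {u3, v3}
  B4 = {v0}
  B5 = {v1}
  B6 = {v2}
u0 ∈ B0, v0 ∈ B4 → different blocks

NO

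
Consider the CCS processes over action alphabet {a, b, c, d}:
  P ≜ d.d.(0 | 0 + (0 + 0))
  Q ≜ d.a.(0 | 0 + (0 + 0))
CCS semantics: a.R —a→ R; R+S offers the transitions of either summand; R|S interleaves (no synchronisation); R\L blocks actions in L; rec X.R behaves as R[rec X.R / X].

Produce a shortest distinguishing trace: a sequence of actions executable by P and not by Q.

P's transition system — 3 states:
  m0 = d.d.(0 | 0 + (0 + 0)) :: --d--▸ m1
  m1 = d.(0 | 0 + (0 + 0)) :: --d--▸ m2
  m2 = 0 | 0 + (0 + 0) :: (no moves)
Q's transition system — 3 states:
  n0 = d.a.(0 | 0 + (0 + 0)) :: --d--▸ n1
  n1 = a.(0 | 0 + (0 + 0)) :: --a--▸ n2
  n2 = 0 | 0 + (0 + 0) :: (no moves)
Run σ = ⟨dd⟩ on P: start {m0}
  after d @ step 1: {m1}
  after d @ step 2: {m2}
  ✓ P
Run σ = ⟨dd⟩ on Q: start {n0}
  after d @ step 1: {n1}
  after d @ step 2: no successor for Q

dd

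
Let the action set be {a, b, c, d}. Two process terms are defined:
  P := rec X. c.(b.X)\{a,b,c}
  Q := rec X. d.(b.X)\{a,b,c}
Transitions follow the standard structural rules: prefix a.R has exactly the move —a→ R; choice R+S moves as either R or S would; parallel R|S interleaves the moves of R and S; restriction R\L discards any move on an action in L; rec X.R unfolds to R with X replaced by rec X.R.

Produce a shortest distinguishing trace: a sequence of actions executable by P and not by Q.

c

Reachable graph of P (2 states):
  m0 = rec X. c.(b.X)\{a,b,c} ⊢ -c-> m1
  m1 = (b.(rec X. c.(b.X)\{a,b,c}))\{a,b,c} ⊢ deadlocked
Reachable graph of Q (2 states):
  n0 = rec X. d.(b.X)\{a,b,c} ⊢ -d-> n1
  n1 = (b.(rec X. d.(b.X)\{a,b,c}))\{a,b,c} ⊢ deadlocked
Run σ = ⟨c⟩ on P: start {m0}
  step 1 (c): {m1}
  ✓ P
Run σ = ⟨c⟩ on Q: start {n0}
  step 1 (c): ∅ (Q stuck)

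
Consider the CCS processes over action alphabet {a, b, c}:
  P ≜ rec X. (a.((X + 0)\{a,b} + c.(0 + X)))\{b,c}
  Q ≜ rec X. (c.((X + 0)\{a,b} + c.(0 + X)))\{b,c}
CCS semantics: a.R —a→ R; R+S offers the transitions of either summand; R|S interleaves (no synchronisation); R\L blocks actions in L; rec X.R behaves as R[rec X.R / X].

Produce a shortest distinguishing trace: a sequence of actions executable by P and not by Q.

P's transition system — 2 states:
  s0 = rec X. (a.((X + 0)\{a,b} + c.(0 + X)))\{b,c} ⊢ --a--▸ s1
  s1 = (((rec X. (a.((X + 0)\{a,b} + c.(0 + X)))\{b,c}) + 0)\{a,b} + c.(0 + (rec X. (a.((X + 0)\{a,b} + c.(0 + X)))\{b,c})))\{b,c} ⊢ ·
Q's transition system — 1 states:
  t0 = rec X. (c.((X + 0)\{a,b} + c.(0 + X)))\{b,c} ⊢ ·
Run σ = ⟨a⟩ on P: start {s0}
  after a @ step 1: {s1}
  ✓ P
Run σ = ⟨a⟩ on Q: start {t0}
  after a @ step 1: ∅ (Q stuck)

a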